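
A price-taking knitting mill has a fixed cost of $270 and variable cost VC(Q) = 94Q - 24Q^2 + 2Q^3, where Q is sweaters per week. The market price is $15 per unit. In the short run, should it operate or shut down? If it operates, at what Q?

Shut down

Variable cost is VC = 94Q - 24Q^2 + 2Q^3, so AVC = VC/Q = 94 - 24Q + 2Q^2 and MC = dTC/dQ = 94 - 48Q + 6Q^2.
AVC hits its minimum where MC = AVC, at Q = 6, giving min AVC = 94 - 24·6 + 2·6^2 = $22.
With P < min AVC ($15 < $22), every unit sold adds to the loss.
Best response: produce nothing and absorb the $270 fixed cost.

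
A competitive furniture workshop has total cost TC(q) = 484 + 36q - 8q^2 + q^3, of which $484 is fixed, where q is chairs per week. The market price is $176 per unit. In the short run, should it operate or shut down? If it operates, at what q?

Produce at q = 10

Variable cost is VC = 36q - 8q^2 + q^3, so AVC = VC/q = 36 - 8q + q^2 and MC = dTC/dq = 36 - 16q + 3q^2.
AVC is minimized where dAVC/dq = -8 + 2q = 0, at q = 4; min AVC = 36 - 8·4 + 4^2 = $20.
P = $176 exceeds min AVC = $20, so the firm stays open.
P = MC gives -140 - 16q + 3q^2 = 0, with roots -14/3 and 10. Take the larger (rising MC): q* = 10.
Check: AVC at q = 10 is $56 ≤ P, so revenue covers variable cost.
Profit = P·q − TC = 176·10 − 1044 = $716.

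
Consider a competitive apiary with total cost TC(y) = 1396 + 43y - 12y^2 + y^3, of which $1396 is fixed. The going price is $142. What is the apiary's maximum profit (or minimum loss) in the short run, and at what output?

Profit = -$186 at y = 11

AVC = 43 - 12y + y^2; min AVC = $7 at y = 6. Since P = $142 ≥ min AVC, the firm produces.
MC = 43 - 24y + 3y^2. Setting P = MC and taking the root on the rising branch gives y* = 11.
TR = 142·11 = 1562. TC = 1396 + 352 = 1748. Profit = 1562 − 1748 = -$186.
By producing, the firm covers all variable cost plus $1210 of fixed cost; shutting down would lose the full $1396.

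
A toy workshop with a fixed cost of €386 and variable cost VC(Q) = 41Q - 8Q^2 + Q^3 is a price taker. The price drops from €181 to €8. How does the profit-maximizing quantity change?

Output falls from 10 to 0 (the firm shuts down)

AVC = 41 - 8Q + Q^2, minimized at Q = 4 where min AVC = €25. MC = 41 - 16Q + 3Q^2.
With P = €181 above the shutdown price, P = MC gives Q = 10.
At P = €8 < min AVC = €25, price no longer covers variable cost at any output, so the firm shuts down: Q = 0.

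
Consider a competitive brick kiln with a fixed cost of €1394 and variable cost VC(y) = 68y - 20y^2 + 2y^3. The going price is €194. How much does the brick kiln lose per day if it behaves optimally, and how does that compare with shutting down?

Profit = -€98 at y = 9

AVC = 68 - 20y + 2y^2 has its minimum €18 at y = 5; price €194 clears that bar, so the firm operates.
With MC = 68 - 40y + 6y^2, P = MC on the upward-sloping part at y* = 9.
TR = 194·9 = 1746. TC = 1394 + 450 = 1844. Profit = 1746 − 1844 = -€98.
By producing, the firm covers all variable cost plus €1296 of fixed cost; shutting down would lose the full €1394.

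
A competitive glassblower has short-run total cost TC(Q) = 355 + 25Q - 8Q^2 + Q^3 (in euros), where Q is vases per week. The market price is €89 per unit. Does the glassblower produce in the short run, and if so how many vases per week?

From TC, MC = TC'(Q) = 25 - 16Q + 3Q^2 and AVC = VC/Q = 25 - 8Q + Q^2.
AVC hits its minimum where MC = AVC, at Q = 4, giving min AVC = 25 - 8·4 + 4^2 = €9.
Because €89 ≥ €9, revenue can cover variable cost; the firm operates.
Solving P = MC: -64 - 16Q + 3Q^2 = 0 ⇒ Q = -8/3 or 8. On the upward-sloping branch, Q* = 8.
Check: AVC at Q = 8 is €25 ≤ P, so revenue covers variable cost.
Profit = P·Q − TC = 89·8 − 555 = €157.

Produce at Q = 8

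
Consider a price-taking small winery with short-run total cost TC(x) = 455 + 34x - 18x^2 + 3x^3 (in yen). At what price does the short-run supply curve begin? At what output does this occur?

The firm shuts down when price falls below the minimum of average variable cost. AVC = VC/x = 34 - 18x + 3x^2.
At the minimum of AVC, MC = AVC. MC = 34 - 36x + 9x^2; setting MC = AVC gives 6x^2 - 18x = 0, so x = 3. min AVC = 7.
For P < ¥7 the firm produces nothing.

¥7 per unit, at x = 3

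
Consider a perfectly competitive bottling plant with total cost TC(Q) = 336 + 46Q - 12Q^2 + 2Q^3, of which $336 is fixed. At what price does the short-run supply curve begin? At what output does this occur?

$28 per unit, at Q = 3

Short-run supply begins at min AVC. From VC = 46Q - 12Q^2 + 2Q^3, AVC = 46 - 12Q + 2Q^2.
At the minimum of AVC, MC = AVC. MC = 46 - 24Q + 6Q^2; setting MC = AVC gives 4Q^2 - 12Q = 0, so Q = 3. min AVC = 28.
For P < $28 the firm produces nothing.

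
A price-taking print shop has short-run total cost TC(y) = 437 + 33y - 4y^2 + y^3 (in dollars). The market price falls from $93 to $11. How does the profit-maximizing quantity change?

AVC = 33 - 4y + y^2, minimized at y = 2 where min AVC = $29. MC = 33 - 8y + 3y^2.
At P = $93 ≥ min AVC, set P = MC on the rising branch: y = 6.
At P = $11 < min AVC = $29, price no longer covers variable cost at any output, so the firm shuts down: y = 0.

Output falls from 6 to 0 (the firm shuts down)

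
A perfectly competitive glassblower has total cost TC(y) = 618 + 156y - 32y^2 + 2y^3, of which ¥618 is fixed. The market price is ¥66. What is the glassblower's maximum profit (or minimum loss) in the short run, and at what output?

Profit = -¥294 at y = 9

AVC = 156 - 32y + 2y^2; min AVC = ¥28 at y = 8. Since P = ¥66 ≥ min AVC, the firm produces.
With MC = 156 - 64y + 6y^2, P = MC on the upward-sloping part at y* = 9.
TR = 66·9 = 594. TC = 618 + 270 = 888. Profit = 594 − 888 = -¥294.
By producing, the firm covers all variable cost plus ¥324 of fixed cost; shutting down would lose the full ¥618.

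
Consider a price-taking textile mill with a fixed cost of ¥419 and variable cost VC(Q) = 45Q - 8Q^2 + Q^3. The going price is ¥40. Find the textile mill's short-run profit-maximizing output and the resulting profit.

Profit = -¥369 at Q = 5

AVC = 45 - 8Q + Q^2 has its minimum ¥29 at Q = 4; price ¥40 clears that bar, so the firm operates.
MC = 45 - 16Q + 3Q^2. Setting P = MC and taking the root on the rising branch gives Q* = 5.
TR = 40·5 = 200. TC = 419 + 150 = 569. Profit = 200 − 569 = -¥369.
By producing, the firm covers all variable cost plus ¥50 of fixed cost; shutting down would lose the full ¥419.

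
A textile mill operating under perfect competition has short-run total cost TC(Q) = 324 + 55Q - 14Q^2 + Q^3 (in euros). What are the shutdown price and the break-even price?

Shutdown price = €6; break-even price = €46

AVC = 55 - 14Q + Q^2; minimized at Q = 7, giving min AVC = €6. That is the shutdown price.
ATC = 324/Q + 55 - 14Q + Q^2. Setting dATC/dQ = −324/Q^2 − 14 + 2Q = 0 gives Q = 9 (since 2·9^3 − 14·9^2 = 324).
min ATC = 324/9 + 55 − 14·9 + 9^2 = €46. That is the break-even price.
Between these two prices the firm operates at a loss; above €46 it earns a profit.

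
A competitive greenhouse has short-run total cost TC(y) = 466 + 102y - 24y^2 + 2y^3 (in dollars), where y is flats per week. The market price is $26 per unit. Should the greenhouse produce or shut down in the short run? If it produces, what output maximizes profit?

Shut down

From TC, MC = TC'(y) = 102 - 48y + 6y^2 and AVC = VC/y = 102 - 24y + 2y^2.
The AVC parabola has its vertex at y = 24/4 = 6, where AVC = 102 - 24·6 + 2·6^2 = $30.
P = $26 lies below min AVC = $30; no output level covers variable cost.
Best response: produce nothing and absorb the $466 fixed cost.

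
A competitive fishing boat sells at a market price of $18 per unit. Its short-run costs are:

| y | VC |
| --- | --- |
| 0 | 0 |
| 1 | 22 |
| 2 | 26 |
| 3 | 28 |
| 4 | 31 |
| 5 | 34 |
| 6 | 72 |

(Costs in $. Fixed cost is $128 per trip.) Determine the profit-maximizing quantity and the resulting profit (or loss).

y = 5; profit = -$72

Tabulate TR − TC: y=0: -128; y=1: -132; y=2: -118; y=3: -102; y=4: -87; y=5: -72; y=6: -92.
Profit is maximized at y = 5. AVC there is 34/5 = $6.80 ≤ P, so producing beats shutting down (which would give -$128).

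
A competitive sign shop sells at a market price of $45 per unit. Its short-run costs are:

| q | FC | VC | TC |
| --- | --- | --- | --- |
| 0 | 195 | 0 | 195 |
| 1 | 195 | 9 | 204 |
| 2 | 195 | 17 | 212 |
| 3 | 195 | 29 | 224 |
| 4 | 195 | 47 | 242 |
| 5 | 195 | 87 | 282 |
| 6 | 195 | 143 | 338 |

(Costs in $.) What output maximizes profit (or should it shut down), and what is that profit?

Profit at each row (π = 45q − TC): q=0: -195; q=1: -159; q=2: -122; q=3: -89; q=4: -62; q=5: -57; q=6: -68.
Profit is maximized at q = 5. AVC there is 87/5 = $17.40 ≤ P, so producing beats shutting down (which would give -$195).

q = 5; profit = -$57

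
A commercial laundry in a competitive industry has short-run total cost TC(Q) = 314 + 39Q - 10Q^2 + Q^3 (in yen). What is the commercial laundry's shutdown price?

¥14 per unit

The shutdown price is the minimum of AVC. VC = 39Q - 10Q^2 + Q^3, so AVC = 39 - 10Q + Q^2.
At the minimum of AVC, MC = AVC. MC = 39 - 20Q + 3Q^2; setting MC = AVC gives 2Q^2 - 10Q = 0, so Q = 5. min AVC = 14.
The firm shuts down for any P below ¥14.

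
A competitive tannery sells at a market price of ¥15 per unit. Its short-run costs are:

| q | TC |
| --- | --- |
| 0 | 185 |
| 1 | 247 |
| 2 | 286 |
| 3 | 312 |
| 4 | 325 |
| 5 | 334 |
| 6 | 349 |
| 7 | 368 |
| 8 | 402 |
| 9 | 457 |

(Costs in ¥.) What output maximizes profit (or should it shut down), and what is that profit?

q = 0 (shut down); profit = -¥185

Profit at each row (π = 15q − TC): q=0: -185; q=1: -232; q=2: -256; q=3: -267; q=4: -265; q=5: -259; q=6: -259; q=7: -263; q=8: -282; q=9: -322.
Profit is highest at q = 0. Equivalently, the lowest AVC in the table is 183/7 ≈ ¥26.14 at q = 7, and P = ¥15 falls below it — price never covers variable cost, so the firm shuts down and loses only its fixed cost.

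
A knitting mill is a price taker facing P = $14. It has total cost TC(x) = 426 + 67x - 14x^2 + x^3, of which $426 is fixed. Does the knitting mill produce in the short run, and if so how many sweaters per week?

From TC, MC = TC'(x) = 67 - 28x + 3x^2 and AVC = VC/x = 67 - 14x + x^2.
The AVC parabola has its vertex at x = 14/2 = 7, where AVC = 67 - 14·7 + 7^2 = $18.
P = $14 lies below min AVC = $18; no output level covers variable cost.
Best response: produce nothing and absorb the $426 fixed cost.

Shut down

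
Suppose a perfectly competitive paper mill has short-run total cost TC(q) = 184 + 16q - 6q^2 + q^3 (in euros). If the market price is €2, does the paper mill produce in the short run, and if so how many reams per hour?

Shut down

Strip out fixed cost: VC = 16q - 6q^2 + q^3. Then AVC = 16 - 6q + q^2 and MC = 16 - 12q + 3q^2.
AVC hits its minimum where MC = AVC, at q = 3, giving min AVC = 16 - 6·3 + 3^2 = €7.
Since P = €2 < min AVC = €7, price fails to cover variable cost at any output.
Best response: produce nothing and absorb the €184 fixed cost.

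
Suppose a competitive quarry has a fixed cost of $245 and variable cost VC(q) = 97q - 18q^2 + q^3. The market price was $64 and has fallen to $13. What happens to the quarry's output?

MC = 97 - 36q + 3q^2; the shutdown threshold is min AVC = $16 (at q = 9).
With P = $64 above the shutdown price, P = MC gives q = 11.
At P = $13 < min AVC = $16, price no longer covers variable cost at any output, so the firm shuts down: q = 0.

Output falls from 11 to 0 (the firm shuts down)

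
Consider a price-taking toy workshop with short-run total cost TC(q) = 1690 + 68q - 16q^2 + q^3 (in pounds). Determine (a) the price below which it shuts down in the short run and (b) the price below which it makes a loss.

AVC = 68 - 16q + q^2; minimized at q = 8, giving min AVC = £4. That is the shutdown price.
ATC = 1690/q + 68 - 16q + q^2. Setting dATC/dq = −1690/q^2 − 16 + 2q = 0 gives q = 13 (since 2·13^3 − 16·13^2 = 1690).
min ATC = 1690/13 + 68 − 16·13 + 13^2 = £159. That is the break-even price.
Between these two prices the firm operates at a loss; above £159 it earns a profit.

Shutdown price = £4; break-even price = £159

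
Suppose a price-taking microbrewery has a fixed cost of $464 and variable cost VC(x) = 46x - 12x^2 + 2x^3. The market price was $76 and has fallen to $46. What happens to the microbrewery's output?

AVC = 46 - 12x + 2x^2, minimized at x = 3 where min AVC = $28. MC = 46 - 24x + 6x^2.
With P = $76 above the shutdown price, P = MC gives x = 5.
At P = $46 ≥ min AVC, set P = MC: x = 4. The firm stays open but cuts output.

Output falls from 5 to 4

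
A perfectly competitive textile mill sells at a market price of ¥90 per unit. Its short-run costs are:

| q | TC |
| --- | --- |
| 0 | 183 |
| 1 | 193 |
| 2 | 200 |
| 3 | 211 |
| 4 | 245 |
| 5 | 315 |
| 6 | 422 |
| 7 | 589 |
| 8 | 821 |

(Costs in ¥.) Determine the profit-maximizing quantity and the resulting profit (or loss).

q = 5; profit = ¥135

Compute π = P·q − TC at each output: q=0: -183; q=1: -103; q=2: -20; q=3: 59; q=4: 115; q=5: 135; q=6: 118; q=7: 41; q=8: -101.
Profit is maximized at q = 5. AVC there is 132/5 = ¥26.40 ≤ P, so producing beats shutting down (which would give -¥183).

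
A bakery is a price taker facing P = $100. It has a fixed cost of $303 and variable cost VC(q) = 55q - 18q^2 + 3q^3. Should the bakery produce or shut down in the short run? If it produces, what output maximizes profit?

Produce at q = 5

From TC, MC = TC'(q) = 55 - 36q + 9q^2 and AVC = VC/q = 55 - 18q + 3q^2.
AVC hits its minimum where MC = AVC, at q = 3, giving min AVC = 55 - 18·3 + 3·3^2 = $28.
Since P = $100 ≥ min AVC = $28, price covers variable cost and the firm should produce.
Solving P = MC: -45 - 36q + 9q^2 = 0 ⇒ q = -1 or 5. On the upward-sloping branch, q* = 5.
Check: AVC at q = 5 is $40 ≤ P, so revenue covers variable cost.
Profit = P·q − TC = 100·5 − 503 = -$3, a loss, but smaller than the $303 fixed cost the firm would lose by shutting down.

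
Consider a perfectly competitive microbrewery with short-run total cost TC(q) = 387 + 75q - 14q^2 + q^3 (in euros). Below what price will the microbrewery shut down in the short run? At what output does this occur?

€26 per unit, at q = 7

The shutdown price is the minimum of AVC. VC = 75q - 14q^2 + q^3, so AVC = 75 - 14q + q^2.
dAVC/dq = -14 + 2q = 0 gives q = 7. min AVC = 75 - 14·7 + 7^2 = 26.
So the shutdown price is €26.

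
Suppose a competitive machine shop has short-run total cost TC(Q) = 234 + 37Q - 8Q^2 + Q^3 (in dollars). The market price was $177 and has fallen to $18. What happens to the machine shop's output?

AVC = 37 - 8Q + Q^2, minimized at Q = 4 where min AVC = $21. MC = 37 - 16Q + 3Q^2.
At P = $177 ≥ min AVC, set P = MC on the rising branch: Q = 10.
At P = $18 < min AVC = $21, price no longer covers variable cost at any output, so the firm shuts down: Q = 0.

Output falls from 10 to 0 (the firm shuts down)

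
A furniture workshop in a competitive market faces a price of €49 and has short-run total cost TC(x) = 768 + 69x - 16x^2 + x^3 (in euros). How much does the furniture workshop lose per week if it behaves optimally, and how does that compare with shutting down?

AVC = 69 - 16x + x^2; min AVC = €5 at x = 8. Since P = €49 ≥ min AVC, the firm produces.
MC = 69 - 32x + 3x^2. Setting P = MC and taking the root on the rising branch gives x* = 10.
TR = 49·10 = 490. TC = 768 + 90 = 858. Profit = 490 − 858 = -€368.
Shutting down would mean losing the fixed cost of €768, so operating at a loss of €368 is better by €400.

Profit = -€368 at x = 10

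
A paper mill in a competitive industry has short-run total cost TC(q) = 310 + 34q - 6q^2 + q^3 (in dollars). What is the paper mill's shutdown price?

$25 per unit

The firm shuts down when price falls below the minimum of average variable cost. AVC = VC/q = 34 - 6q + q^2.
At the minimum of AVC, MC = AVC. MC = 34 - 12q + 3q^2; setting MC = AVC gives 2q^2 - 6q = 0, so q = 3. min AVC = 25.
So the shutdown price is $25.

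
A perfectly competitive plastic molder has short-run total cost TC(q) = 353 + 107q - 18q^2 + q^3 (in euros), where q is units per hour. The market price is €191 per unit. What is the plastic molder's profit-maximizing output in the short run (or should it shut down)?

Produce at q = 14

From TC, MC = TC'(q) = 107 - 36q + 3q^2 and AVC = VC/q = 107 - 18q + q^2.
AVC is minimized where dAVC/dq = -18 + 2q = 0, at q = 9; min AVC = 107 - 18·9 + 9^2 = €26.
Because €191 ≥ €26, revenue can cover variable cost; the firm operates.
Solving P = MC: -84 - 36q + 3q^2 = 0 ⇒ q = -2 or 14. On the upward-sloping branch, q* = 14.
Check: AVC at q = 14 is €51 ≤ P, so revenue covers variable cost.
Profit = P·q − TC = 191·14 − 1067 = €1607.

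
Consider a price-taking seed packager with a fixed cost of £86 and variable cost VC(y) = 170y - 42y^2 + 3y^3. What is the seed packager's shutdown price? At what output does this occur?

£23 per unit, at y = 7

Short-run supply begins at min AVC. From VC = 170y - 42y^2 + 3y^3, AVC = 170 - 42y + 3y^2.
At the minimum of AVC, MC = AVC. MC = 170 - 84y + 9y^2; setting MC = AVC gives 6y^2 - 42y = 0, so y = 7. min AVC = 23.
For P < £23 the firm produces nothing.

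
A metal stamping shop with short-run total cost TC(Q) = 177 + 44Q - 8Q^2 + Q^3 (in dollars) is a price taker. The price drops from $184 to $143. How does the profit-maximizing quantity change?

Output falls from 10 to 9

MC = 44 - 16Q + 3Q^2; the shutdown threshold is min AVC = $28 (at Q = 4).
With P = $184 above the shutdown price, P = MC gives Q = 10.
At P = $143 ≥ min AVC, set P = MC: Q = 9. The firm stays open but cuts output.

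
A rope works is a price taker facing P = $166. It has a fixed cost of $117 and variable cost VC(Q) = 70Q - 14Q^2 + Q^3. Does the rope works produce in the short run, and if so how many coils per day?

Produce at Q = 12

Variable cost is VC = 70Q - 14Q^2 + Q^3, so AVC = VC/Q = 70 - 14Q + Q^2 and MC = dTC/dQ = 70 - 28Q + 3Q^2.
The AVC parabola has its vertex at Q = 14/2 = 7, where AVC = 70 - 14·7 + 7^2 = $21.
Since P = $166 ≥ min AVC = $21, price covers variable cost and the firm should produce.
Solving P = MC: -96 - 28Q + 3Q^2 = 0 ⇒ Q = -8/3 or 12. On the upward-sloping branch, Q* = 12.
Check: AVC at Q = 12 is $46 ≤ P, so revenue covers variable cost.
Profit = P·Q − TC = 166·12 − 669 = $1323.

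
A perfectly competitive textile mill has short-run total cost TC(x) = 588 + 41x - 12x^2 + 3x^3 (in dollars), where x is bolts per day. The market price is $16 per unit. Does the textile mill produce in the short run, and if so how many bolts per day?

Strip out fixed cost: VC = 41x - 12x^2 + 3x^3. Then AVC = 41 - 12x + 3x^2 and MC = 41 - 24x + 9x^2.
AVC is minimized where dAVC/dx = -12 + 6x = 0, at x = 2; min AVC = 41 - 12·2 + 3·2^2 = $29.
P = $16 lies below min AVC = $29; no output level covers variable cost.
The firm minimizes its loss by shutting down and losing only its fixed cost of $588.

Shut down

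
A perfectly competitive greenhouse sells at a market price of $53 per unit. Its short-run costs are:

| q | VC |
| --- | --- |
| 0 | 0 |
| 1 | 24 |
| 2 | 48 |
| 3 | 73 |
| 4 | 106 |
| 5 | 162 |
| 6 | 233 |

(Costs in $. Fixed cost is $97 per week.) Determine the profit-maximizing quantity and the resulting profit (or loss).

q = 4; profit = $9

Profit at each row (π = 53q − TC): q=0: -97; q=1: -68; q=2: -39; q=3: -11; q=4: 9; q=5: 6; q=6: -12.
Profit is maximized at q = 4. AVC there is 106/4 = $26.50 ≤ P, so producing beats shutting down (which would give -$97).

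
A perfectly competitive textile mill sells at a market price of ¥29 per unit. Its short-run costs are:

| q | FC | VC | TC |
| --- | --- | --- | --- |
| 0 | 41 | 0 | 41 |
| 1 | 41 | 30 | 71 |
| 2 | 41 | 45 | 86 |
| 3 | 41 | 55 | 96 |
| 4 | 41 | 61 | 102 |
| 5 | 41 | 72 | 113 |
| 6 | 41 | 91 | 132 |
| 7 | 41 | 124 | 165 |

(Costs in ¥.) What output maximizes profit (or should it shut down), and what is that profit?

Tabulate TR − TC: q=0: -41; q=1: -42; q=2: -28; q=3: -9; q=4: 14; q=5: 32; q=6: 42; q=7: 38.
Profit is maximized at q = 6. AVC there is 91/6 = ¥15.17 ≤ P, so producing beats shutting down (which would give -¥41).

q = 6; profit = ¥42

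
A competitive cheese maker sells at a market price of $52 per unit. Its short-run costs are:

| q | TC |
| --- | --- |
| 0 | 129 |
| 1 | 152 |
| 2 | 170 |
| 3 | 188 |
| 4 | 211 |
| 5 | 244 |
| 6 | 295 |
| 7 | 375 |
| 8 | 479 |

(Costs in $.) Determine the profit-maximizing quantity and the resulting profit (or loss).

Compute π = P·q − TC at each output: q=0: -129; q=1: -100; q=2: -66; q=3: -32; q=4: -3; q=5: 16; q=6: 17; q=7: -11; q=8: -63.
Profit is maximized at q = 6. AVC there is 166/6 = $27.67 ≤ P, so producing beats shutting down (which would give -$129).

q = 6; profit = $17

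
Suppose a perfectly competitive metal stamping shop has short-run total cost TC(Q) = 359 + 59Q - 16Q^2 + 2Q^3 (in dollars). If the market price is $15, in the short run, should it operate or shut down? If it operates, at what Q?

Variable cost is VC = 59Q - 16Q^2 + 2Q^3, so AVC = VC/Q = 59 - 16Q + 2Q^2 and MC = dTC/dQ = 59 - 32Q + 6Q^2.
AVC is minimized where dAVC/dQ = -16 + 4Q = 0, at Q = 4; min AVC = 59 - 16·4 + 2·4^2 = $27.
With P < min AVC ($15 < $27), every unit sold adds to the loss.
The firm minimizes its loss by shutting down and losing only its fixed cost of $359.

Shut down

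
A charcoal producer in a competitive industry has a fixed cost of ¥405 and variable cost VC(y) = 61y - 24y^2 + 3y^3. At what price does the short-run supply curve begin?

¥13 per unit

The shutdown price is the minimum of AVC. VC = 61y - 24y^2 + 3y^3, so AVC = 61 - 24y + 3y^2.
dAVC/dy = -24 + 6y = 0 gives y = 4. min AVC = 61 - 24·4 + 3·4^2 = 13.
For P < ¥13 the firm produces nothing.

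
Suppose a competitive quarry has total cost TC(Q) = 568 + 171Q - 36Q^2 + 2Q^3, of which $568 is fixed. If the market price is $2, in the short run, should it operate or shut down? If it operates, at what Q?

Variable cost is VC = 171Q - 36Q^2 + 2Q^3, so AVC = VC/Q = 171 - 36Q + 2Q^2 and MC = dTC/dQ = 171 - 72Q + 6Q^2.
AVC hits its minimum where MC = AVC, at Q = 9, giving min AVC = 171 - 36·9 + 2·9^2 = $9.
P = $2 lies below min AVC = $9; no output level covers variable cost.
The firm minimizes its loss by shutting down and losing only its fixed cost of $568.

Shut down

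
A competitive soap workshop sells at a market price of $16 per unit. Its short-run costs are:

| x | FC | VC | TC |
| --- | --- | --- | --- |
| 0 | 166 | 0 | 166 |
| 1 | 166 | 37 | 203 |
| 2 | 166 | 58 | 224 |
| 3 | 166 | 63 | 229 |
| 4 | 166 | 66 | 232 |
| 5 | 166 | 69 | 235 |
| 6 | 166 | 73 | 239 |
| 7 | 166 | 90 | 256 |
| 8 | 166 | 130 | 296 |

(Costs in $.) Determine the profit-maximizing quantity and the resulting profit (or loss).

Tabulate TR − TC: x=0: -166; x=1: -187; x=2: -192; x=3: -181; x=4: -168; x=5: -155; x=6: -143; x=7: -144; x=8: -168.
Profit is maximized at x = 6. AVC there is 73/6 = $12.17 ≤ P, so producing beats shutting down (which would give -$166).

x = 6; profit = -$143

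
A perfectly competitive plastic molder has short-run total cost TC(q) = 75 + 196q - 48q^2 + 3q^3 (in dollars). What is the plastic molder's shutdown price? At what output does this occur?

$4 per unit, at q = 8

The firm shuts down when price falls below the minimum of average variable cost. AVC = VC/q = 196 - 48q + 3q^2.
dAVC/dq = -48 + 6q = 0 gives q = 8. min AVC = 196 - 48·8 + 3·8^2 = 4.
So the shutdown price is $4.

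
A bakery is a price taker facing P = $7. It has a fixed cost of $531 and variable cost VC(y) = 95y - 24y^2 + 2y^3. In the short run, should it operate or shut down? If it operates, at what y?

Shut down

Variable cost is VC = 95y - 24y^2 + 2y^3, so AVC = VC/y = 95 - 24y + 2y^2 and MC = dTC/dy = 95 - 48y + 6y^2.
AVC hits its minimum where MC = AVC, at y = 6, giving min AVC = 95 - 24·6 + 2·6^2 = $23.
Since P = $7 < min AVC = $23, price fails to cover variable cost at any output.
Shutting down limits the loss to fixed cost, $531.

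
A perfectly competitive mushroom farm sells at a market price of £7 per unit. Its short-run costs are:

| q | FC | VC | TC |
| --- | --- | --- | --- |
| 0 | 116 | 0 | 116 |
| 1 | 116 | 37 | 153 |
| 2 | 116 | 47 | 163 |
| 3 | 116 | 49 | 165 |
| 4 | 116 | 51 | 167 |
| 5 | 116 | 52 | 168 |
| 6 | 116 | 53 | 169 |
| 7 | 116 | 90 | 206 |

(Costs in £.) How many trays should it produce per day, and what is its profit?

Compute π = P·q − TC at each output: q=0: -116; q=1: -146; q=2: -149; q=3: -144; q=4: -139; q=5: -133; q=6: -127; q=7: -157.
Profit is highest at q = 0. Equivalently, the lowest AVC in the table is 53/6 ≈ £8.83 at q = 6, and P = £7 falls below it — price never covers variable cost, so the firm shuts down and loses only its fixed cost.

q = 0 (shut down); profit = -£116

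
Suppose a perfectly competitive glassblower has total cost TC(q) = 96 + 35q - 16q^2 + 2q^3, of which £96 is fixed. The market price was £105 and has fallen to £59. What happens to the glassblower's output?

AVC = 35 - 16q + 2q^2, minimized at q = 4 where min AVC = £3. MC = 35 - 32q + 6q^2.
With P = £105 above the shutdown price, P = MC gives q = 7.
At P = £59 ≥ min AVC, set P = MC: q = 6. The firm stays open but cuts output.

Output falls from 7 to 6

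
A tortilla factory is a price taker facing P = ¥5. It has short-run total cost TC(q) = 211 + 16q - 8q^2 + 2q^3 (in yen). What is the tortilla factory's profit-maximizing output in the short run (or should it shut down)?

Shut down

Strip out fixed cost: VC = 16q - 8q^2 + 2q^3. Then AVC = 16 - 8q + 2q^2 and MC = 16 - 16q + 6q^2.
AVC is minimized where dAVC/dq = -8 + 4q = 0, at q = 2; min AVC = 16 - 8·2 + 2·2^2 = ¥8.
Since P = ¥5 < min AVC = ¥8, price fails to cover variable cost at any output.
The firm minimizes its loss by shutting down and losing only its fixed cost of ¥211.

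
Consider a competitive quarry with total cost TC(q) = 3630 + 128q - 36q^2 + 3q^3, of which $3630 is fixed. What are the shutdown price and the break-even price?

Shutdown price = $20; break-even price = $425

Shutdown price = min AVC. AVC = 128 - 36q + 3q^2, with vertex at q = 6 and minimum $20.
ATC = 3630/q + 128 - 36q + 3q^2. Setting dATC/dq = −3630/q^2 − 36 + 6q = 0 gives q = 11 (since 6·11^3 − 36·11^2 = 3630).
min ATC = 3630/11 + 128 − 36·11 + 3·11^2 = $425. That is the break-even price.
Between these two prices the firm operates at a loss; above $425 it earns a profit.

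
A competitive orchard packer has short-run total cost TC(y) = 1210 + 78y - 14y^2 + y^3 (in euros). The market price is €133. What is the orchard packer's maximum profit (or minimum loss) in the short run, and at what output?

Profit = -€242 at y = 11

AVC = 78 - 14y + y^2 has its minimum €29 at y = 7; price €133 clears that bar, so the firm operates.
With MC = 78 - 28y + 3y^2, P = MC on the upward-sloping part at y* = 11.
TR = 133·11 = 1463. TC = 1210 + 495 = 1705. Profit = 1463 − 1705 = -€242.
Shutting down would mean losing the fixed cost of €1210, so operating at a loss of €242 is better by €968.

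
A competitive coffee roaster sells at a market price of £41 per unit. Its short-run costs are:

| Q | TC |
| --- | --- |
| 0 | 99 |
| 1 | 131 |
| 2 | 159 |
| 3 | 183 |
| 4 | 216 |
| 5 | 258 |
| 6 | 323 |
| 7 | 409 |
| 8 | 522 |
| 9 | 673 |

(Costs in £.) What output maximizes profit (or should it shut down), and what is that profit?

Q = 4; profit = -£52

Profit at each row (π = 41Q − TC): Q=0: -99; Q=1: -90; Q=2: -77; Q=3: -60; Q=4: -52; Q=5: -53; Q=6: -77; Q=7: -122; Q=8: -194; Q=9: -304.
Profit is maximized at Q = 4. AVC there is 117/4 = £29.25 ≤ P, so producing beats shutting down (which would give -£99).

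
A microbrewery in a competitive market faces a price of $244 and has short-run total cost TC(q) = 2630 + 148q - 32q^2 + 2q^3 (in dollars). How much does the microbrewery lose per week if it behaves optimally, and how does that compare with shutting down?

Profit = -$326 at q = 12

AVC = 148 - 32q + 2q^2; min AVC = $20 at q = 8. Since P = $244 ≥ min AVC, the firm produces.
With MC = 148 - 64q + 6q^2, P = MC on the upward-sloping part at q* = 12.
TR = 244·12 = 2928. TC = 2630 + 624 = 3254. Profit = 2928 − 3254 = -$326.
Shutting down would mean losing the fixed cost of $2630, so operating at a loss of $326 is better by $2304.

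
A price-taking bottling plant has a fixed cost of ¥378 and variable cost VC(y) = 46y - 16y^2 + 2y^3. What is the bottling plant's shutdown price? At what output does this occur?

¥14 per unit, at y = 4

The firm shuts down when price falls below the minimum of average variable cost. AVC = VC/y = 46 - 16y + 2y^2.
dAVC/dy = -16 + 4y = 0 gives y = 4. min AVC = 46 - 16·4 + 2·4^2 = 14.
So the shutdown price is ¥14.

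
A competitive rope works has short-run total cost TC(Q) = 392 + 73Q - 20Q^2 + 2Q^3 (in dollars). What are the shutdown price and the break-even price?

Shutdown price = $23; break-even price = $87

Shutdown price = min AVC. AVC = 73 - 20Q + 2Q^2, with vertex at Q = 5 and minimum $23.
ATC = 392/Q + 73 - 20Q + 2Q^2. Setting dATC/dQ = −392/Q^2 − 20 + 4Q = 0 gives Q = 7 (since 4·7^3 − 20·7^2 = 392).
min ATC = 392/7 + 73 − 20·7 + 2·7^2 = $87. That is the break-even price.
Between these two prices the firm operates at a loss; above $87 it earns a profit.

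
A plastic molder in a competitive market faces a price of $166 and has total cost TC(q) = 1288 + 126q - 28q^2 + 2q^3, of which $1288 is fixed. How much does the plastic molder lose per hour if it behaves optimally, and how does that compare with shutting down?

Profit = -$88 at q = 10

AVC = 126 - 28q + 2q^2 has its minimum $28 at q = 7; price $166 clears that bar, so the firm operates.
With MC = 126 - 56q + 6q^2, P = MC on the upward-sloping part at q* = 10.
TR = 166·10 = 1660. TC = 1288 + 460 = 1748. Profit = 1660 − 1748 = -$88.
By producing, the firm covers all variable cost plus $1200 of fixed cost; shutting down would lose the full $1288.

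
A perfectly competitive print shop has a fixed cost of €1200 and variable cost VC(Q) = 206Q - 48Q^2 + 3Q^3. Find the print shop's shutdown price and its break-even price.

Shutdown price = min AVC. AVC = 206 - 48Q + 3Q^2, with vertex at Q = 8 and minimum €14.
ATC = 1200/Q + 206 - 48Q + 3Q^2. Setting dATC/dQ = −1200/Q^2 − 48 + 6Q = 0 gives Q = 10 (since 6·10^3 − 48·10^2 = 1200).
min ATC = 1200/10 + 206 − 48·10 + 3·10^2 = €146. That is the break-even price.
Between these two prices the firm operates at a loss; above €146 it earns a profit.

Shutdown price = €14; break-even price = €146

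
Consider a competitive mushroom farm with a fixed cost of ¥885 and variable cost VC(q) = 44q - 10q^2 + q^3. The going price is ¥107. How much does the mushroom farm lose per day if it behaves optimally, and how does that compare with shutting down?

Profit = -¥237 at q = 9

AVC = 44 - 10q + q^2; min AVC = ¥19 at q = 5. Since P = ¥107 ≥ min AVC, the firm produces.
MC = 44 - 20q + 3q^2. Setting P = MC and taking the root on the rising branch gives q* = 9.
TR = 107·9 = 963. TC = 885 + 315 = 1200. Profit = 963 − 1200 = -¥237.
That loss of ¥237 beats the ¥885 the firm would lose by shutting down; producing recovers ¥648 of fixed cost.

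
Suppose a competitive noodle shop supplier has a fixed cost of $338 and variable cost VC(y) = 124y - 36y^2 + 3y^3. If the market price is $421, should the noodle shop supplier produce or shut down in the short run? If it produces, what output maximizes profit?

Produce at y = 11

Variable cost is VC = 124y - 36y^2 + 3y^3, so AVC = VC/y = 124 - 36y + 3y^2 and MC = dTC/dy = 124 - 72y + 9y^2.
AVC hits its minimum where MC = AVC, at y = 6, giving min AVC = 124 - 36·6 + 3·6^2 = $16.
Since P = $421 ≥ min AVC = $16, price covers variable cost and the firm should produce.
P = MC gives -297 - 72y + 9y^2 = 0, with roots -3 and 11. Take the larger (rising MC): y* = 11.
Check: AVC at y = 11 is $91 ≤ P, so revenue covers variable cost.
Profit = P·y − TC = 421·11 − 1339 = $3292.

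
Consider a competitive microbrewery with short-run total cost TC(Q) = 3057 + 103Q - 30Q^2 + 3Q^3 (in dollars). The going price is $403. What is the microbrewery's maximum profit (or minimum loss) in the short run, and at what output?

AVC = 103 - 30Q + 3Q^2; min AVC = $28 at Q = 5. Since P = $403 ≥ min AVC, the firm produces.
MC = 103 - 60Q + 9Q^2. Setting P = MC and taking the root on the rising branch gives Q* = 10.
TR = 403·10 = 4030. TC = 3057 + 1030 = 4087. Profit = 4030 − 4087 = -$57.
By producing, the firm covers all variable cost plus $3000 of fixed cost; shutting down would lose the full $3057.

Profit = -$57 at Q = 10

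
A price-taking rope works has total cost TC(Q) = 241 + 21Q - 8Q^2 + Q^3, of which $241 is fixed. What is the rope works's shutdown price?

$5 per unit

Short-run supply begins at min AVC. From VC = 21Q - 8Q^2 + Q^3, AVC = 21 - 8Q + Q^2.
At the minimum of AVC, MC = AVC. MC = 21 - 16Q + 3Q^2; setting MC = AVC gives 2Q^2 - 8Q = 0, so Q = 4. min AVC = 5.
So the shutdown price is $5.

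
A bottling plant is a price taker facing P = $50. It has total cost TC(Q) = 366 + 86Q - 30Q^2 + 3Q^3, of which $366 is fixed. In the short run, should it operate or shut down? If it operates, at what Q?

Variable cost is VC = 86Q - 30Q^2 + 3Q^3, so AVC = VC/Q = 86 - 30Q + 3Q^2 and MC = dTC/dQ = 86 - 60Q + 9Q^2.
The AVC parabola has its vertex at Q = 30/6 = 5, where AVC = 86 - 30·5 + 3·5^2 = $11.
Because $50 ≥ $11, revenue can cover variable cost; the firm operates.
P = MC gives 36 - 60Q + 9Q^2 = 0, with roots 2/3 and 6. Take the larger (rising MC): Q* = 6.
Check: AVC at Q = 6 is $14 ≤ P, so revenue covers variable cost.
Profit = P·Q − TC = 50·6 − 450 = -$150, a loss, but smaller than the $366 fixed cost the firm would lose by shutting down.

Produce at Q = 6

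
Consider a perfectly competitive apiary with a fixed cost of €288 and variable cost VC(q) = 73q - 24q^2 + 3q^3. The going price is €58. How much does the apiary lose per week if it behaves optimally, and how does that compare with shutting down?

Profit = -€138 at q = 5

AVC = 73 - 24q + 3q^2 has its minimum €25 at q = 4; price €58 clears that bar, so the firm operates.
With MC = 73 - 48q + 9q^2, P = MC on the upward-sloping part at q* = 5.
TR = 58·5 = 290. TC = 288 + 140 = 428. Profit = 290 − 428 = -€138.
By producing, the firm covers all variable cost plus €150 of fixed cost; shutting down would lose the full €288.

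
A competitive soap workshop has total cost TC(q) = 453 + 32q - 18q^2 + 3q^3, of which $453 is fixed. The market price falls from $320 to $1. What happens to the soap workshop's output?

Output falls from 8 to 0 (the firm shuts down)

MC = 32 - 36q + 9q^2; the shutdown threshold is min AVC = $5 (at q = 3).
With P = $320 above the shutdown price, P = MC gives q = 8.
At P = $1 < min AVC = $5, price no longer covers variable cost at any output, so the firm shuts down: q = 0.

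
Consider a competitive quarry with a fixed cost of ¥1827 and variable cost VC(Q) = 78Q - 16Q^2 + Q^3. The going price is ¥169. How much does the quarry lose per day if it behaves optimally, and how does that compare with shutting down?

AVC = 78 - 16Q + Q^2 has its minimum ¥14 at Q = 8; price ¥169 clears that bar, so the firm operates.
With MC = 78 - 32Q + 3Q^2, P = MC on the upward-sloping part at Q* = 13.
TR = 169·13 = 2197. TC = 1827 + 507 = 2334. Profit = 2197 − 2334 = -¥137.
By producing, the firm covers all variable cost plus ¥1690 of fixed cost; shutting down would lose the full ¥1827.

Profit = -¥137 at Q = 13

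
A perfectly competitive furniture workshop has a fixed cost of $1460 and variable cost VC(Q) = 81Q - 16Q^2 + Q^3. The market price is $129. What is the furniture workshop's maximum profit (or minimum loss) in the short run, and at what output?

Profit = -$308 at Q = 12

AVC = 81 - 16Q + Q^2; min AVC = $17 at Q = 8. Since P = $129 ≥ min AVC, the firm produces.
MC = 81 - 32Q + 3Q^2. Setting P = MC and taking the root on the rising branch gives Q* = 12.
TR = 129·12 = 1548. TC = 1460 + 396 = 1856. Profit = 1548 − 1856 = -$308.
That loss of $308 beats the $1460 the firm would lose by shutting down; producing recovers $1152 of fixed cost.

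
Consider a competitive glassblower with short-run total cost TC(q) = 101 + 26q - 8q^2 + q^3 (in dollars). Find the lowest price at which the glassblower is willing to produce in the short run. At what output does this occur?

$10 per unit, at q = 4

The shutdown price is the minimum of AVC. VC = 26q - 8q^2 + q^3, so AVC = 26 - 8q + q^2.
At the minimum of AVC, MC = AVC. MC = 26 - 16q + 3q^2; setting MC = AVC gives 2q^2 - 8q = 0, so q = 4. min AVC = 10.
For P < $10 the firm produces nothing.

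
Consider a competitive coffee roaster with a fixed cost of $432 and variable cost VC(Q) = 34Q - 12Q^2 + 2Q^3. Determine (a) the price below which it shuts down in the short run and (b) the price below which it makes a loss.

Shutdown price = $16; break-even price = $106

AVC = 34 - 12Q + 2Q^2; minimized at Q = 3, giving min AVC = $16. That is the shutdown price.
ATC = 432/Q + 34 - 12Q + 2Q^2. Setting dATC/dQ = −432/Q^2 − 12 + 4Q = 0 gives Q = 6 (since 4·6^3 − 12·6^2 = 432).
min ATC = 432/6 + 34 − 12·6 + 2·6^2 = $106. That is the break-even price.
For $16 ≤ P < $106 the firm produces at a loss; below $16 it shuts down.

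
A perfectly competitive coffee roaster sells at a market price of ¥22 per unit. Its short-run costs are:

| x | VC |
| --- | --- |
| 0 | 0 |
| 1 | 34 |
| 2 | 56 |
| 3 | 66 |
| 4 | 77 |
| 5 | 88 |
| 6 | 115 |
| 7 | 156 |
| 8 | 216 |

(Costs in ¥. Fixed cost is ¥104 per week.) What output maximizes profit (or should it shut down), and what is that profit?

Compute π = P·x − TC at each output: x=0: -104; x=1: -116; x=2: -116; x=3: -104; x=4: -93; x=5: -82; x=6: -87; x=7: -106; x=8: -144.
Profit is maximized at x = 5. AVC there is 88/5 = ¥17.60 ≤ P, so producing beats shutting down (which would give -¥104).

x = 5; profit = -¥82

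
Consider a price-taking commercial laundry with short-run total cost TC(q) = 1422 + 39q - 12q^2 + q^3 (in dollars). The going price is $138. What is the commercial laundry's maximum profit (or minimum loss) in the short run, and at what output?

AVC = 39 - 12q + q^2; min AVC = $3 at q = 6. Since P = $138 ≥ min AVC, the firm produces.
MC = 39 - 24q + 3q^2. Setting P = MC and taking the root on the rising branch gives q* = 11.
TR = 138·11 = 1518. TC = 1422 + 308 = 1730. Profit = 1518 − 1730 = -$212.
By producing, the firm covers all variable cost plus $1210 of fixed cost; shutting down would lose the full $1422.

Profit = -$212 at q = 11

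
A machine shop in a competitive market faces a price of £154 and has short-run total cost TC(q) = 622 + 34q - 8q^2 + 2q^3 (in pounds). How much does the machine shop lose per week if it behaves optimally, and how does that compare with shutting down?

Profit = -£46 at q = 6

AVC = 34 - 8q + 2q^2; min AVC = £26 at q = 2. Since P = £154 ≥ min AVC, the firm produces.
With MC = 34 - 16q + 6q^2, P = MC on the upward-sloping part at q* = 6.
TR = 154·6 = 924. TC = 622 + 348 = 970. Profit = 924 − 970 = -£46.
That loss of £46 beats the £622 the firm would lose by shutting down; producing recovers £576 of fixed cost.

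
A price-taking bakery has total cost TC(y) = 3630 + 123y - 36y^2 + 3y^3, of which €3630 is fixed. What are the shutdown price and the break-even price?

AVC = 123 - 36y + 3y^2; minimized at y = 6, giving min AVC = €15. That is the shutdown price.
ATC = 3630/y + 123 - 36y + 3y^2. Setting dATC/dy = −3630/y^2 − 36 + 6y = 0 gives y = 11 (since 6·11^3 − 36·11^2 = 3630).
min ATC = 3630/11 + 123 − 36·11 + 3·11^2 = €420. That is the break-even price.
For €15 ≤ P < €420 the firm produces at a loss; below €15 it shuts down.

Shutdown price = €15; break-even price = €420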